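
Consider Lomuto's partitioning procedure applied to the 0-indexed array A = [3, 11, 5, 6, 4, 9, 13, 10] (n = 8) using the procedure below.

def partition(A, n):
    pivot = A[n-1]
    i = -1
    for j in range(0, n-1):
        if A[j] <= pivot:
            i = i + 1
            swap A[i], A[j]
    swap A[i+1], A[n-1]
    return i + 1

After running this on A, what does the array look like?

[3, 5, 6, 4, 9, 10, 13, 11]

pivot = A[7] = 10; i = -1
j=0: A[0]=3 ≤ 10 → i=0, swap A[0],A[0] (no change) → [3, 11, 5, 6, 4, 9, 13, 10]
j=1: A[1]=11 > 10 → no swap
j=2: A[2]=5 ≤ 10 → i=1, swap A[1],A[2] → [3, 5, 11, 6, 4, 9, 13, 10]
j=3: A[3]=6 ≤ 10 → i=2, swap A[2],A[3] → [3, 5, 6, 11, 4, 9, 13, 10]
j=4: A[4]=4 ≤ 10 → i=3, swap A[3],A[4] → [3, 5, 6, 4, 11, 9, 13, 10]
j=5: A[5]=9 ≤ 10 → i=4, swap A[4],A[5] → [3, 5, 6, 4, 9, 11, 13, 10]
j=6: A[6]=13 > 10 → no swap
final swap A[5],A[7] → [3, 5, 6, 4, 9, 10, 13, 11]; return 5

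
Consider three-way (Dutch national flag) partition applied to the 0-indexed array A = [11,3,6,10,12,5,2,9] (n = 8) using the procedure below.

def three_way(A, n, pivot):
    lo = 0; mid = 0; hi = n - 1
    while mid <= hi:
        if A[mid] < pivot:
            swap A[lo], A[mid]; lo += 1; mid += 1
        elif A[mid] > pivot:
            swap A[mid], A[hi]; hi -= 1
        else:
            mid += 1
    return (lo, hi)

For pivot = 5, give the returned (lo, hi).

lo=0 mid=0 hi=7
11>5: swap(0,7), hi=6 ⇒ [9,3,6,10,12,5,2,11]
9>5: swap(0,6), hi=5 ⇒ [2,3,6,10,12,5,9,11]
2<5: swap(0,0), lo=1 mid=1 ⇒ [2,3,6,10,12,5,9,11]
3<5: swap(1,1), lo=2 mid=2 ⇒ [2,3,6,10,12,5,9,11]
6>5: swap(2,5), hi=4 ⇒ [2,3,5,10,12,6,9,11]
5=5: mid=3
10>5: swap(3,4), hi=3 ⇒ [2,3,5,12,10,6,9,11]
12>5: swap(3,3), hi=2 ⇒ [2,3,5,12,10,6,9,11]
done. lo=2 hi=2; A=[2,3,5,12,10,6,9,11]

(2, 2)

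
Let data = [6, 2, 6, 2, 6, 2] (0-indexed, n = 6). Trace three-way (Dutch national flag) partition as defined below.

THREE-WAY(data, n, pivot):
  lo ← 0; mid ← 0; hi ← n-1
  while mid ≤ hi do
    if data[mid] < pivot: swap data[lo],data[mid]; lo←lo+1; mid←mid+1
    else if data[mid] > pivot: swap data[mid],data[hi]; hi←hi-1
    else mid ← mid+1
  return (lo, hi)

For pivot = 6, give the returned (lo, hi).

pivot = 6; lo=0, mid=0, hi=5
data[mid]=6=6: mid=1
data[mid]=2<6: swap data[0],data[1]; lo=1,mid=2 → [2, 6, 6, 2, 6, 2]
data[mid]=6=6: mid=3
data[mid]=2<6: swap data[1],data[3]; lo=2,mid=4 → [2, 2, 6, 6, 6, 2]
data[mid]=6=6: mid=5
data[mid]=2<6: swap data[2],data[5]; lo=3,mid=6 → [2, 2, 2, 6, 6, 6]
end: lo=3, hi=5; data = [2, 2, 2, 6, 6, 6]

(3, 5)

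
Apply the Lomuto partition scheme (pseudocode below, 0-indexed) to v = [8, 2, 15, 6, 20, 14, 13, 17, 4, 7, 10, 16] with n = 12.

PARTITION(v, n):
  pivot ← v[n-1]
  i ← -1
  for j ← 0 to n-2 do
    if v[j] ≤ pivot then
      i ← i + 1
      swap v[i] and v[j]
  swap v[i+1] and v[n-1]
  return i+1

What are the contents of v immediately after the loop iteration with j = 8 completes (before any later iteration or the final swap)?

pivot = v[11] = 16; i = -1
j=0: v[0]=8 ≤ 16 → i=0, swap v[0],v[0] (no change) → [8, 2, 15, 6, 20, 14, 13, 17, 4, 7, 10, 16]
j=1: v[1]=2 ≤ 16 → i=1, swap v[1],v[1] (no change) → [8, 2, 15, 6, 20, 14, 13, 17, 4, 7, 10, 16]
j=2: v[2]=15 ≤ 16 → i=2, swap v[2],v[2] (no change) → [8, 2, 15, 6, 20, 14, 13, 17, 4, 7, 10, 16]
j=3: v[3]=6 ≤ 16 → i=3, swap v[3],v[3] (no change) → [8, 2, 15, 6, 20, 14, 13, 17, 4, 7, 10, 16]
j=4: v[4]=20 > 16 → no swap
j=5: v[5]=14 ≤ 16 → i=4, swap v[4],v[5] → [8, 2, 15, 6, 14, 20, 13, 17, 4, 7, 10, 16]
j=6: v[6]=13 ≤ 16 → i=5, swap v[5],v[6] → [8, 2, 15, 6, 14, 13, 20, 17, 4, 7, 10, 16]
j=7: v[7]=17 > 16 → no swap
j=8: v[8]=4 ≤ 16 → i=6, swap v[6],v[8] → [8, 2, 15, 6, 14, 13, 4, 17, 20, 7, 10, 16]
(after j=8) v = [8, 2, 15, 6, 14, 13, 4, 17, 20, 7, 10, 16]

[8, 2, 15, 6, 14, 13, 4, 17, 20, 7, 10, 16]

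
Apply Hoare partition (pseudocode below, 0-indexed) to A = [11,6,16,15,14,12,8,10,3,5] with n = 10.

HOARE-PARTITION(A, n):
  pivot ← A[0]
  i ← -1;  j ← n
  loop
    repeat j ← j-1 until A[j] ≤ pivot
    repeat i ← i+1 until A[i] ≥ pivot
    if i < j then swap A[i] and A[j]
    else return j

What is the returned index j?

pivot = A[0] = 11; i = -1, j = 10
j→9 (A[9]=5≤11), i→0 (A[0]=11≥11); i<j, swap → [5,6,16,15,14,12,8,10,3,11]
j→8 (A[8]=3≤11), i→2 (A[2]=16≥11); i<j, swap → [5,6,3,15,14,12,8,10,16,11]
j→7 (A[7]=10≤11), i→3 (A[3]=15≥11); i<j, swap → [5,6,3,10,14,12,8,15,16,11]
j→6 (A[6]=8≤11), i→4 (A[4]=14≥11); i<j, swap → [5,6,3,10,8,12,14,15,16,11]
j→4, i→5; i≥j, return j=4. A = [5,6,3,10,8,12,14,15,16,11]

4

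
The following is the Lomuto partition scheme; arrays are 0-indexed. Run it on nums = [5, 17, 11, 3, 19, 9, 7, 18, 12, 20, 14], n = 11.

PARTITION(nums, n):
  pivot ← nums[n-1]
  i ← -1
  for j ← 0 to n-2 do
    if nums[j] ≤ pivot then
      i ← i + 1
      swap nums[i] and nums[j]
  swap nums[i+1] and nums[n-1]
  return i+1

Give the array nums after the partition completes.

[5, 11, 3, 9, 7, 12, 14, 18, 17, 20, 19]

pivot = nums[10] = 14; i = -1
j=0: nums[0]=5 ≤ 14 → i=0, swap nums[0],nums[0] (no change) → [5, 17, 11, 3, 19, 9, 7, 18, 12, 20, 14]
j=1: nums[1]=17 > 14 → no swap
j=2: nums[2]=11 ≤ 14 → i=1, swap nums[1],nums[2] → [5, 11, 17, 3, 19, 9, 7, 18, 12, 20, 14]
j=3: nums[3]=3 ≤ 14 → i=2, swap nums[2],nums[3] → [5, 11, 3, 17, 19, 9, 7, 18, 12, 20, 14]
j=4: nums[4]=19 > 14 → no swap
j=5: nums[5]=9 ≤ 14 → i=3, swap nums[3],nums[5] → [5, 11, 3, 9, 19, 17, 7, 18, 12, 20, 14]
j=6: nums[6]=7 ≤ 14 → i=4, swap nums[4],nums[6] → [5, 11, 3, 9, 7, 17, 19, 18, 12, 20, 14]
j=7: nums[7]=18 > 14 → no swap
j=8: nums[8]=12 ≤ 14 → i=5, swap nums[5],nums[8] → [5, 11, 3, 9, 7, 12, 19, 18, 17, 20, 14]
j=9: nums[9]=20 > 14 → no swap
final swap nums[6],nums[10] → [5, 11, 3, 9, 7, 12, 14, 18, 17, 20, 19]; return 6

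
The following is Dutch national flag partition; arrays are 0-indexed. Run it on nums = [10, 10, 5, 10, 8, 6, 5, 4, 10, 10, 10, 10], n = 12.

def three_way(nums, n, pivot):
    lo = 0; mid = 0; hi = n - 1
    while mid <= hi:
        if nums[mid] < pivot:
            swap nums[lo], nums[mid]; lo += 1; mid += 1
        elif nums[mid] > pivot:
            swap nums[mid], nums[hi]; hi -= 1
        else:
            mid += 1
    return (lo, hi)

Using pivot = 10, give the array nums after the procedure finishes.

[5, 8, 6, 5, 4, 10, 10, 10, 10, 10, 10, 10]

pivot = 10; lo=0, mid=0, hi=11
nums[mid]=10=10: mid=1
nums[mid]=10=10: mid=2
nums[mid]=5<10: swap nums[0],nums[2]; lo=1,mid=3 → [5, 10, 10, 10, 8, 6, 5, 4, 10, 10, 10, 10]
nums[mid]=10=10: mid=4
nums[mid]=8<10: swap nums[1],nums[4]; lo=2,mid=5 → [5, 8, 10, 10, 10, 6, 5, 4, 10, 10, 10, 10]
nums[mid]=6<10: swap nums[2],nums[5]; lo=3,mid=6 → [5, 8, 6, 10, 10, 10, 5, 4, 10, 10, 10, 10]
nums[mid]=5<10: swap nums[3],nums[6]; lo=4,mid=7 → [5, 8, 6, 5, 10, 10, 10, 4, 10, 10, 10, 10]
nums[mid]=4<10: swap nums[4],nums[7]; lo=5,mid=8 → [5, 8, 6, 5, 4, 10, 10, 10, 10, 10, 10, 10]
nums[mid]=10=10: mid=9
nums[mid]=10=10: mid=10
nums[mid]=10=10: mid=11
nums[mid]=10=10: mid=12
end: lo=5, hi=11; nums = [5, 8, 6, 5, 4, 10, 10, 10, 10, 10, 10, 10]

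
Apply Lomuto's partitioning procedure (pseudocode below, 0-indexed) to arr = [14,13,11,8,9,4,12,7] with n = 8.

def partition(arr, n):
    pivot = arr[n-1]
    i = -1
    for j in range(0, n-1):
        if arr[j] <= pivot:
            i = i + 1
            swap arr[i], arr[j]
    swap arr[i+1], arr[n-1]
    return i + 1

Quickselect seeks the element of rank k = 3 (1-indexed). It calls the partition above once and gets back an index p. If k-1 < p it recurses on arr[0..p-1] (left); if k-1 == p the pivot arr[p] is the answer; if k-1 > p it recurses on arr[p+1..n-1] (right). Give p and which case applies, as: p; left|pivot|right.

pivot = arr[7] = 7; i = -1
j=0: arr[0]=14 > 7 → no swap
j=1: arr[1]=13 > 7 → no swap
j=2: arr[2]=11 > 7 → no swap
j=3: arr[3]=8 > 7 → no swap
j=4: arr[4]=9 > 7 → no swap
j=5: arr[5]=4 ≤ 7 → i=0, swap arr[0],arr[5] → [4,13,11,8,9,14,12,7]
j=6: arr[6]=12 > 7 → no swap
final swap arr[1],arr[7] → [4,7,11,8,9,14,12,13]; return 1
p = 1; k-1 = 2 > 1 ⇒ right

1; right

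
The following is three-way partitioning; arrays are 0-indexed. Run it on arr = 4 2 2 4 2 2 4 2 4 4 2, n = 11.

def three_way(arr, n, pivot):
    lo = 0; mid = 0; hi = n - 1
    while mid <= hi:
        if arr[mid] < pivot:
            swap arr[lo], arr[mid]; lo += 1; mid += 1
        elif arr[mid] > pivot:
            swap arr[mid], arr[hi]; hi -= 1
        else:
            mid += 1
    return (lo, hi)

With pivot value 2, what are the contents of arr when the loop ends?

2 2 2 2 2 2 4 4 4 4 4

lo=0 mid=0 hi=10
4>2: swap(0,10), hi=9 ⇒ 2 2 2 4 2 2 4 2 4 4 4
2=2: mid=1
2=2: mid=2
2=2: mid=3
4>2: swap(3,9), hi=8 ⇒ 2 2 2 4 2 2 4 2 4 4 4
4>2: swap(3,8), hi=7 ⇒ 2 2 2 4 2 2 4 2 4 4 4
4>2: swap(3,7), hi=6 ⇒ 2 2 2 2 2 2 4 4 4 4 4
2=2: mid=4
2=2: mid=5
2=2: mid=6
4>2: swap(6,6), hi=5 ⇒ 2 2 2 2 2 2 4 4 4 4 4
done. lo=0 hi=5; arr=2 2 2 2 2 2 4 4 4 4 4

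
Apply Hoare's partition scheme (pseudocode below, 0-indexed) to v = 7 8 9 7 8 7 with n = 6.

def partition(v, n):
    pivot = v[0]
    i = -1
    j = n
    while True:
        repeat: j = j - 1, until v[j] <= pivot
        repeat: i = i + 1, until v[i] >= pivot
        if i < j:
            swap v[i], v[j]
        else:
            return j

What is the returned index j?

pivot = v[0] = 7; i = -1, j = 6
j→5 (v[5]=7≤7), i→0 (v[0]=7≥7); i<j, swap → 7 8 9 7 8 7
j→3 (v[3]=7≤7), i→1 (v[1]=8≥7); i<j, swap → 7 7 9 8 8 7
j→1, i→2; i≥j, return j=1. v = 7 7 9 8 8 7

1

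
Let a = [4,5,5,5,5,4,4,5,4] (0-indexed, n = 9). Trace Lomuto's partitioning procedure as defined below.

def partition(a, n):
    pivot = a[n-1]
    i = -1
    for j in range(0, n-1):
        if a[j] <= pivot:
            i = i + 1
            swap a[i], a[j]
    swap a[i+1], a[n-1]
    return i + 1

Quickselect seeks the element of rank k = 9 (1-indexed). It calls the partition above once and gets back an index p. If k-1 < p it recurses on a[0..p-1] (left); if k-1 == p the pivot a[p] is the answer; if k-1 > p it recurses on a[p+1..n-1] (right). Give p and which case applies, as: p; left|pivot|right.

pivot = a[8] = 4; i = -1
j=0: a[0]=4 ≤ 4 → i=0, swap a[0],a[0] (no change) → [4,5,5,5,5,4,4,5,4]
j=1: a[1]=5 > 4 → no swap
j=2: a[2]=5 > 4 → no swap
j=3: a[3]=5 > 4 → no swap
j=4: a[4]=5 > 4 → no swap
j=5: a[5]=4 ≤ 4 → i=1, swap a[1],a[5] → [4,4,5,5,5,5,4,5,4]
j=6: a[6]=4 ≤ 4 → i=2, swap a[2],a[6] → [4,4,4,5,5,5,5,5,4]
j=7: a[7]=5 > 4 → no swap
final swap a[3],a[8] → [4,4,4,4,5,5,5,5,5]; return 3
p = 3; k-1 = 8 > 3 ⇒ right

3; right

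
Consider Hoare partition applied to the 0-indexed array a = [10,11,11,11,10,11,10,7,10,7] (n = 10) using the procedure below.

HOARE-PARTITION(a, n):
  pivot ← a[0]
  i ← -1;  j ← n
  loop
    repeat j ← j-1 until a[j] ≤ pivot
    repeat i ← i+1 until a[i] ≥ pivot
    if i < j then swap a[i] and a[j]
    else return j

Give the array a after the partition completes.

pivot = a[0] = 10; i = -1, j = 10
j→9 (a[9]=7≤10), i→0 (a[0]=10≥10); i<j, swap → [7,11,11,11,10,11,10,7,10,10]
j→8 (a[8]=10≤10), i→1 (a[1]=11≥10); i<j, swap → [7,10,11,11,10,11,10,7,11,10]
j→7 (a[7]=7≤10), i→2 (a[2]=11≥10); i<j, swap → [7,10,7,11,10,11,10,11,11,10]
j→6 (a[6]=10≤10), i→3 (a[3]=11≥10); i<j, swap → [7,10,7,10,10,11,11,11,11,10]
j→4, i→4; i≥j, return j=4. a = [7,10,7,10,10,11,11,11,11,10]

[7,10,7,10,10,11,11,11,11,10]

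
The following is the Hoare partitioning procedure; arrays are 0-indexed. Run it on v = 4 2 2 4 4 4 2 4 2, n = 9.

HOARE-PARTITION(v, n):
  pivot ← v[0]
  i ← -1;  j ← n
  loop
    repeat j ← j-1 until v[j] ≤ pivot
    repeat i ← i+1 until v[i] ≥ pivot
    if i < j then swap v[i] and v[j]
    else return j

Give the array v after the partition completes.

pivot=4
j stops at 8 (2), i stops at 0 (4); swap ⇒ 2 2 2 4 4 4 2 4 4
j stops at 7 (4), i stops at 3 (4); swap ⇒ 2 2 2 4 4 4 2 4 4
j stops at 6 (2), i stops at 4 (4); swap ⇒ 2 2 2 4 2 4 4 4 4
j stops at 5, i stops at 5; i≥j ⇒ return 5. v=2 2 2 4 2 4 4 4 4

2 2 2 4 2 4 4 4 4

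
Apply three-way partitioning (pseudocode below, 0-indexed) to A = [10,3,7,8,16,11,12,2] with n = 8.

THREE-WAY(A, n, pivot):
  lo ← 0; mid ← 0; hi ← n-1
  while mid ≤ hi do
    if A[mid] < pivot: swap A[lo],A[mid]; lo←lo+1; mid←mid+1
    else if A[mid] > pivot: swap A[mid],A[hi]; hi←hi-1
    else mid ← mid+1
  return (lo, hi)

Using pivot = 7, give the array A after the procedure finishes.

lo=0 mid=0 hi=7
10>7: swap(0,7), hi=6 ⇒ [2,3,7,8,16,11,12,10]
2<7: swap(0,0), lo=1 mid=1 ⇒ [2,3,7,8,16,11,12,10]
3<7: swap(1,1), lo=2 mid=2 ⇒ [2,3,7,8,16,11,12,10]
7=7: mid=3
8>7: swap(3,6), hi=5 ⇒ [2,3,7,12,16,11,8,10]
12>7: swap(3,5), hi=4 ⇒ [2,3,7,11,16,12,8,10]
11>7: swap(3,4), hi=3 ⇒ [2,3,7,16,11,12,8,10]
16>7: swap(3,3), hi=2 ⇒ [2,3,7,16,11,12,8,10]
done. lo=2 hi=2; A=[2,3,7,16,11,12,8,10]

[2,3,7,16,11,12,8,10]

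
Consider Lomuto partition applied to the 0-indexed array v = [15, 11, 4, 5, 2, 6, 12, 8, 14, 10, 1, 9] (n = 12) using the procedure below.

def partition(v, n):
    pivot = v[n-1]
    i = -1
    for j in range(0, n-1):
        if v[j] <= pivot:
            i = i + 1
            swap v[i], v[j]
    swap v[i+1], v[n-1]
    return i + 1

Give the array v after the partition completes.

[4, 5, 2, 6, 8, 1, 9, 15, 14, 10, 11, 12]

pivot=9, i=-1
j=0: 15>9, skip
j=1: 11>9, skip
j=2: 4≤9, i=0, swap(0,2) ⇒ [4, 11, 15, 5, 2, 6, 12, 8, 14, 10, 1, 9]
j=3: 5≤9, i=1, swap(1,3) ⇒ [4, 5, 15, 11, 2, 6, 12, 8, 14, 10, 1, 9]
j=4: 2≤9, i=2, swap(2,4) ⇒ [4, 5, 2, 11, 15, 6, 12, 8, 14, 10, 1, 9]
j=5: 6≤9, i=3, swap(3,5) ⇒ [4, 5, 2, 6, 15, 11, 12, 8, 14, 10, 1, 9]
j=6: 12>9, skip
j=7: 8≤9, i=4, swap(4,7) ⇒ [4, 5, 2, 6, 8, 11, 12, 15, 14, 10, 1, 9]
j=8: 14>9, skip
j=9: 10>9, skip
j=10: 1≤9, i=5, swap(5,10) ⇒ [4, 5, 2, 6, 8, 1, 12, 15, 14, 10, 11, 9]
swap(6,11) ⇒ [4, 5, 2, 6, 8, 1, 9, 15, 14, 10, 11, 12]; return 6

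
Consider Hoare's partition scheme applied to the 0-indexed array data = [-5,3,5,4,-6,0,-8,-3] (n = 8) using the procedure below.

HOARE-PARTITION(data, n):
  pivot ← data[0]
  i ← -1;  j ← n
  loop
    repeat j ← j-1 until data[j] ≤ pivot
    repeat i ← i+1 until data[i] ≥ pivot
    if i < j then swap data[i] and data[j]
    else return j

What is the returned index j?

1

pivot = data[0] = -5; i = -1, j = 8
j→6 (data[6]=-8≤-5), i→0 (data[0]=-5≥-5); i<j, swap → [-8,3,5,4,-6,0,-5,-3]
j→4 (data[4]=-6≤-5), i→1 (data[1]=3≥-5); i<j, swap → [-8,-6,5,4,3,0,-5,-3]
j→1, i→2; i≥j, return j=1. data = [-8,-6,5,4,3,0,-5,-3]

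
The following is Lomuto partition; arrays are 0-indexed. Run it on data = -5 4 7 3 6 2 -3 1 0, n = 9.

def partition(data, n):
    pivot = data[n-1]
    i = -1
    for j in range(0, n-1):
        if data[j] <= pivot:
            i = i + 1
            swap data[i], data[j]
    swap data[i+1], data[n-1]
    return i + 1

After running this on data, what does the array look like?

-5 -3 0 3 6 2 4 1 7

pivot=0, i=-1
j=0: -5≤0, i=0, swap(0,0) ⇒ -5 4 7 3 6 2 -3 1 0
j=1: 4>0, skip
j=2: 7>0, skip
j=3: 3>0, skip
j=4: 6>0, skip
j=5: 2>0, skip
j=6: -3≤0, i=1, swap(1,6) ⇒ -5 -3 7 3 6 2 4 1 0
j=7: 1>0, skip
swap(2,8) ⇒ -5 -3 0 3 6 2 4 1 7; return 2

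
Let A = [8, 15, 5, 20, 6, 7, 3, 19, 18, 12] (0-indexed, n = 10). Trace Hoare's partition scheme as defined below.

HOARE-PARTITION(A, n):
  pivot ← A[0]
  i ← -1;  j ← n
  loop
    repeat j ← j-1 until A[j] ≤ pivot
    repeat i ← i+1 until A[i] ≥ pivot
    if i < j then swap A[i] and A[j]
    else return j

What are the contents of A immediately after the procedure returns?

pivot=8
j stops at 6 (3), i stops at 0 (8); swap ⇒ [3, 15, 5, 20, 6, 7, 8, 19, 18, 12]
j stops at 5 (7), i stops at 1 (15); swap ⇒ [3, 7, 5, 20, 6, 15, 8, 19, 18, 12]
j stops at 4 (6), i stops at 3 (20); swap ⇒ [3, 7, 5, 6, 20, 15, 8, 19, 18, 12]
j stops at 3, i stops at 4; i≥j ⇒ return 3. A=[3, 7, 5, 6, 20, 15, 8, 19, 18, 12]

[3, 7, 5, 6, 20, 15, 8, 19, 18, 12]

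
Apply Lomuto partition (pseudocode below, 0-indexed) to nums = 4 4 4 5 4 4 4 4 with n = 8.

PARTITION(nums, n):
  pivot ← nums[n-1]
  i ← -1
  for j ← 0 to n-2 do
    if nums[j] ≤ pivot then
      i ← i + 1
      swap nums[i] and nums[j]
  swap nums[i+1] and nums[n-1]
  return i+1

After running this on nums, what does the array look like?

pivot=4, i=-1
j=0: 4≤4, i=0, swap(0,0) ⇒ 4 4 4 5 4 4 4 4
j=1: 4≤4, i=1, swap(1,1) ⇒ 4 4 4 5 4 4 4 4
j=2: 4≤4, i=2, swap(2,2) ⇒ 4 4 4 5 4 4 4 4
j=3: 5>4, skip
j=4: 4≤4, i=3, swap(3,4) ⇒ 4 4 4 4 5 4 4 4
j=5: 4≤4, i=4, swap(4,5) ⇒ 4 4 4 4 4 5 4 4
j=6: 4≤4, i=5, swap(5,6) ⇒ 4 4 4 4 4 4 5 4
swap(6,7) ⇒ 4 4 4 4 4 4 4 5; return 6

4 4 4 4 4 4 4 5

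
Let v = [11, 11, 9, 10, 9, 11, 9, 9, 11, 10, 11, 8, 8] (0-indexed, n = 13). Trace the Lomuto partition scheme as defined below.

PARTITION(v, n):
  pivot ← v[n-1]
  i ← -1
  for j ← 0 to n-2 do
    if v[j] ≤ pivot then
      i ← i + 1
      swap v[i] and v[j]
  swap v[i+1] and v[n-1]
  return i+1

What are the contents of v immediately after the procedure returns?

pivot=8, i=-1
j=0: 11>8, skip
j=1: 11>8, skip
j=2: 9>8, skip
j=3: 10>8, skip
j=4: 9>8, skip
j=5: 11>8, skip
j=6: 9>8, skip
j=7: 9>8, skip
j=8: 11>8, skip
j=9: 10>8, skip
j=10: 11>8, skip
j=11: 8≤8, i=0, swap(0,11) ⇒ [8, 11, 9, 10, 9, 11, 9, 9, 11, 10, 11, 11, 8]
swap(1,12) ⇒ [8, 8, 9, 10, 9, 11, 9, 9, 11, 10, 11, 11, 11]; return 1

[8, 8, 9, 10, 9, 11, 9, 9, 11, 10, 11, 11, 11]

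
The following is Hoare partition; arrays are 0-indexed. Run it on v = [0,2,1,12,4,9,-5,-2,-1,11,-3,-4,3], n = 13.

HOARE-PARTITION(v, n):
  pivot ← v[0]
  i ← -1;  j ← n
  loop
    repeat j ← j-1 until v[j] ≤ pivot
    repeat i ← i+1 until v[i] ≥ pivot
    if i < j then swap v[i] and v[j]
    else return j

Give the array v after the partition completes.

pivot = v[0] = 0; i = -1, j = 13
j→11 (v[11]=-4≤0), i→0 (v[0]=0≥0); i<j, swap → [-4,2,1,12,4,9,-5,-2,-1,11,-3,0,3]
j→10 (v[10]=-3≤0), i→1 (v[1]=2≥0); i<j, swap → [-4,-3,1,12,4,9,-5,-2,-1,11,2,0,3]
j→8 (v[8]=-1≤0), i→2 (v[2]=1≥0); i<j, swap → [-4,-3,-1,12,4,9,-5,-2,1,11,2,0,3]
j→7 (v[7]=-2≤0), i→3 (v[3]=12≥0); i<j, swap → [-4,-3,-1,-2,4,9,-5,12,1,11,2,0,3]
j→6 (v[6]=-5≤0), i→4 (v[4]=4≥0); i<j, swap → [-4,-3,-1,-2,-5,9,4,12,1,11,2,0,3]
j→4, i→5; i≥j, return j=4. v = [-4,-3,-1,-2,-5,9,4,12,1,11,2,0,3]

[-4,-3,-1,-2,-5,9,4,12,1,11,2,0,3]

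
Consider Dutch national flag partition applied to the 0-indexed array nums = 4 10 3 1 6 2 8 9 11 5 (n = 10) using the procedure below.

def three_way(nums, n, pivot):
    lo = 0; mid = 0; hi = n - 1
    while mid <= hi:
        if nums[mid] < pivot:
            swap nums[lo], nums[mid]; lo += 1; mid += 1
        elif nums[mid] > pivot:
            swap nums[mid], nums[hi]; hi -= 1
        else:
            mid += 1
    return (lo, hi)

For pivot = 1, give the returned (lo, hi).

lo=0 mid=0 hi=9
4>1: swap(0,9), hi=8 ⇒ 5 10 3 1 6 2 8 9 11 4
5>1: swap(0,8), hi=7 ⇒ 11 10 3 1 6 2 8 9 5 4
11>1: swap(0,7), hi=6 ⇒ 9 10 3 1 6 2 8 11 5 4
9>1: swap(0,6), hi=5 ⇒ 8 10 3 1 6 2 9 11 5 4
8>1: swap(0,5), hi=4 ⇒ 2 10 3 1 6 8 9 11 5 4
2>1: swap(0,4), hi=3 ⇒ 6 10 3 1 2 8 9 11 5 4
6>1: swap(0,3), hi=2 ⇒ 1 10 3 6 2 8 9 11 5 4
1=1: mid=1
10>1: swap(1,2), hi=1 ⇒ 1 3 10 6 2 8 9 11 5 4
3>1: swap(1,1), hi=0 ⇒ 1 3 10 6 2 8 9 11 5 4
done. lo=0 hi=0; nums=1 3 10 6 2 8 9 11 5 4

(0, 0)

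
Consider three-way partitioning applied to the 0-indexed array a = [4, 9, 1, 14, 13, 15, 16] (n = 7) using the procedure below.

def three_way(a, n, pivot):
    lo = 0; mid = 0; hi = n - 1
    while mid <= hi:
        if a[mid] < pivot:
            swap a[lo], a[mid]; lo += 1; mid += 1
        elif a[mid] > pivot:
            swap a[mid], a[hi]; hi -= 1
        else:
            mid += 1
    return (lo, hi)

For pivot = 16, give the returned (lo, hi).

lo=0 mid=0 hi=6
4<16: swap(0,0), lo=1 mid=1 ⇒ [4, 9, 1, 14, 13, 15, 16]
9<16: swap(1,1), lo=2 mid=2 ⇒ [4, 9, 1, 14, 13, 15, 16]
1<16: swap(2,2), lo=3 mid=3 ⇒ [4, 9, 1, 14, 13, 15, 16]
14<16: swap(3,3), lo=4 mid=4 ⇒ [4, 9, 1, 14, 13, 15, 16]
13<16: swap(4,4), lo=5 mid=5 ⇒ [4, 9, 1, 14, 13, 15, 16]
15<16: swap(5,5), lo=6 mid=6 ⇒ [4, 9, 1, 14, 13, 15, 16]
16=16: mid=7
done. lo=6 hi=6; a=[4, 9, 1, 14, 13, 15, 16]

(6, 6)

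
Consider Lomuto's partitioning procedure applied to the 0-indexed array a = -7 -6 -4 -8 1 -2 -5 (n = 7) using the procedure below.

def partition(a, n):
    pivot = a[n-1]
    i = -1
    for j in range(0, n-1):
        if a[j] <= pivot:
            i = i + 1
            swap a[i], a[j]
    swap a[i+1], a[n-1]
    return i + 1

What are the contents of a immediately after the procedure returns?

-7 -6 -8 -5 1 -2 -4

pivot = a[6] = -5; i = -1
j=0: a[0]=-7 ≤ -5 → i=0, swap a[0],a[0] (no change) → -7 -6 -4 -8 1 -2 -5
j=1: a[1]=-6 ≤ -5 → i=1, swap a[1],a[1] (no change) → -7 -6 -4 -8 1 -2 -5
j=2: a[2]=-4 > -5 → no swap
j=3: a[3]=-8 ≤ -5 → i=2, swap a[2],a[3] → -7 -6 -8 -4 1 -2 -5
j=4: a[4]=1 > -5 → no swap
j=5: a[5]=-2 > -5 → no swap
final swap a[3],a[6] → -7 -6 -8 -5 1 -2 -4; return 3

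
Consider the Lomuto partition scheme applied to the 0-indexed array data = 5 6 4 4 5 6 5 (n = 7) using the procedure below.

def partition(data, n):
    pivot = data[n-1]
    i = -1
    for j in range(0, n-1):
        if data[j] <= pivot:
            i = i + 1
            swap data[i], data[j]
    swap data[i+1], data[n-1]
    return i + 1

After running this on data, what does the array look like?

pivot = data[6] = 5; i = -1
j=0: data[0]=5 ≤ 5 → i=0, swap data[0],data[0] (no change) → 5 6 4 4 5 6 5
j=1: data[1]=6 > 5 → no swap
j=2: data[2]=4 ≤ 5 → i=1, swap data[1],data[2] → 5 4 6 4 5 6 5
j=3: data[3]=4 ≤ 5 → i=2, swap data[2],data[3] → 5 4 4 6 5 6 5
j=4: data[4]=5 ≤ 5 → i=3, swap data[3],data[4] → 5 4 4 5 6 6 5
j=5: data[5]=6 > 5 → no swap
final swap data[4],data[6] → 5 4 4 5 5 6 6; return 4

5 4 4 5 5 6 6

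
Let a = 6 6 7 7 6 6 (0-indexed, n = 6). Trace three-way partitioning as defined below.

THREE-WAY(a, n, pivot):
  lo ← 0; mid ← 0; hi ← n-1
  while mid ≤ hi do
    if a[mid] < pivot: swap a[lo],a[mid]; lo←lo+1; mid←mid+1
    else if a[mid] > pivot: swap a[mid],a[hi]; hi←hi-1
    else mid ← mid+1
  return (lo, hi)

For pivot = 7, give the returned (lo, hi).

lo=0 mid=0 hi=5
6<7: swap(0,0), lo=1 mid=1 ⇒ 6 6 7 7 6 6
6<7: swap(1,1), lo=2 mid=2 ⇒ 6 6 7 7 6 6
7=7: mid=3
7=7: mid=4
6<7: swap(2,4), lo=3 mid=5 ⇒ 6 6 6 7 7 6
6<7: swap(3,5), lo=4 mid=6 ⇒ 6 6 6 6 7 7
done. lo=4 hi=5; a=6 6 6 6 7 7

(4, 5)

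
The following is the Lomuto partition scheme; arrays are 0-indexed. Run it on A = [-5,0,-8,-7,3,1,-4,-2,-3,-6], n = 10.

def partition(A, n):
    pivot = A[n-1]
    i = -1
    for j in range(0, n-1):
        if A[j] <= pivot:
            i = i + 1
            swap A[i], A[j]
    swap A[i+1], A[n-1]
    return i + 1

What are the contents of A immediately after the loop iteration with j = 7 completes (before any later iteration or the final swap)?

pivot = A[9] = -6; i = -1
j=0: A[0]=-5 > -6 → no swap
j=1: A[1]=0 > -6 → no swap
j=2: A[2]=-8 ≤ -6 → i=0, swap A[0],A[2] → [-8,0,-5,-7,3,1,-4,-2,-3,-6]
j=3: A[3]=-7 ≤ -6 → i=1, swap A[1],A[3] → [-8,-7,-5,0,3,1,-4,-2,-3,-6]
j=4: A[4]=3 > -6 → no swap
j=5: A[5]=1 > -6 → no swap
j=6: A[6]=-4 > -6 → no swap
j=7: A[7]=-2 > -6 → no swap
(after j=7) A = [-8,-7,-5,0,3,1,-4,-2,-3,-6]

[-8,-7,-5,0,3,1,-4,-2,-3,-6]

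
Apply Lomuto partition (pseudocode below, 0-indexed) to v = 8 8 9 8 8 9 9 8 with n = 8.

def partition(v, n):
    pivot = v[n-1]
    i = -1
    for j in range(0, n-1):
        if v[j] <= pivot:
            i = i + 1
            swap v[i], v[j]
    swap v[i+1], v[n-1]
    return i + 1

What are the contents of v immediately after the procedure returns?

pivot = v[7] = 8; i = -1
j=0: v[0]=8 ≤ 8 → i=0, swap v[0],v[0] (no change) → 8 8 9 8 8 9 9 8
j=1: v[1]=8 ≤ 8 → i=1, swap v[1],v[1] (no change) → 8 8 9 8 8 9 9 8
j=2: v[2]=9 > 8 → no swap
j=3: v[3]=8 ≤ 8 → i=2, swap v[2],v[3] → 8 8 8 9 8 9 9 8
j=4: v[4]=8 ≤ 8 → i=3, swap v[3],v[4] → 8 8 8 8 9 9 9 8
j=5: v[5]=9 > 8 → no swap
j=6: v[6]=9 > 8 → no swap
final swap v[4],v[7] → 8 8 8 8 8 9 9 9; return 4

8 8 8 8 8 9 9 9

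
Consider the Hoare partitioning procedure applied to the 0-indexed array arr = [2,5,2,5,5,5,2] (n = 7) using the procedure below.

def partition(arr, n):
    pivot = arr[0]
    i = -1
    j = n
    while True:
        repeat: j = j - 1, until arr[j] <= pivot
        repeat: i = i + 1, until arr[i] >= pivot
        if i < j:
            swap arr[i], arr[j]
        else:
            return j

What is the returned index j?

1

pivot = arr[0] = 2; i = -1, j = 7
j→6 (arr[6]=2≤2), i→0 (arr[0]=2≥2); i<j, swap → [2,5,2,5,5,5,2]
j→2 (arr[2]=2≤2), i→1 (arr[1]=5≥2); i<j, swap → [2,2,5,5,5,5,2]
j→1, i→2; i≥j, return j=1. arr = [2,2,5,5,5,5,2]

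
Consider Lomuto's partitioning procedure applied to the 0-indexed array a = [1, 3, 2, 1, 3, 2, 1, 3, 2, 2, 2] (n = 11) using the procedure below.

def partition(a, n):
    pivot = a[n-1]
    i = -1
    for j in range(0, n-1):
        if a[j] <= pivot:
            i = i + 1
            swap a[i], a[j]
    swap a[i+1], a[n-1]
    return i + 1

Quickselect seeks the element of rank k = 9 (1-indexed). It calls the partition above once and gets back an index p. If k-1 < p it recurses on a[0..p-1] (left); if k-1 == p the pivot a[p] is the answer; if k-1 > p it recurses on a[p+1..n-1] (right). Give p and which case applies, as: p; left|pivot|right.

pivot = a[10] = 2; i = -1
j=0: a[0]=1 ≤ 2 → i=0, swap a[0],a[0] (no change) → [1, 3, 2, 1, 3, 2, 1, 3, 2, 2, 2]
j=1: a[1]=3 > 2 → no swap
j=2: a[2]=2 ≤ 2 → i=1, swap a[1],a[2] → [1, 2, 3, 1, 3, 2, 1, 3, 2, 2, 2]
j=3: a[3]=1 ≤ 2 → i=2, swap a[2],a[3] → [1, 2, 1, 3, 3, 2, 1, 3, 2, 2, 2]
j=4: a[4]=3 > 2 → no swap
j=5: a[5]=2 ≤ 2 → i=3, swap a[3],a[5] → [1, 2, 1, 2, 3, 3, 1, 3, 2, 2, 2]
j=6: a[6]=1 ≤ 2 → i=4, swap a[4],a[6] → [1, 2, 1, 2, 1, 3, 3, 3, 2, 2, 2]
j=7: a[7]=3 > 2 → no swap
j=8: a[8]=2 ≤ 2 → i=5, swap a[5],a[8] → [1, 2, 1, 2, 1, 2, 3, 3, 3, 2, 2]
j=9: a[9]=2 ≤ 2 → i=6, swap a[6],a[9] → [1, 2, 1, 2, 1, 2, 2, 3, 3, 3, 2]
final swap a[7],a[10] → [1, 2, 1, 2, 1, 2, 2, 2, 3, 3, 3]; return 7
p = 7; k-1 = 8 > 7 ⇒ right

7; right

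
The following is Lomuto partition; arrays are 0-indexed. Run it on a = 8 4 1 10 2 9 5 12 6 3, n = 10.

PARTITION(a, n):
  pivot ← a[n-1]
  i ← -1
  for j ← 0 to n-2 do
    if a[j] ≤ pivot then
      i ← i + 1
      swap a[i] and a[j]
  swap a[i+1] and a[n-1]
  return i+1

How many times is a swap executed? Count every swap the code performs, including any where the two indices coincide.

pivot=3, i=-1
j=0: 8>3, skip
j=1: 4>3, skip
j=2: 1≤3, i=0, swap(0,2) ⇒ 1 4 8 10 2 9 5 12 6 3
j=3: 10>3, skip
j=4: 2≤3, i=1, swap(1,4) ⇒ 1 2 8 10 4 9 5 12 6 3
j=5: 9>3, skip
j=6: 5>3, skip
j=7: 12>3, skip
j=8: 6>3, skip
swap(2,9) ⇒ 1 2 3 10 4 9 5 12 6 8; return 2

3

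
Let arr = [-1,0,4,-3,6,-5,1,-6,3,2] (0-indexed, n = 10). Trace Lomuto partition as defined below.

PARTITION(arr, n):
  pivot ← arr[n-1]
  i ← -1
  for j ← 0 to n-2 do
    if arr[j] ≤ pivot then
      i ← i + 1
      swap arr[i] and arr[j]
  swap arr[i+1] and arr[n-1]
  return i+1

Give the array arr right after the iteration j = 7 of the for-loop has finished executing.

[-1,0,-3,-5,1,-6,6,4,3,2]

pivot = arr[9] = 2; i = -1
j=0: arr[0]=-1 ≤ 2 → i=0, swap arr[0],arr[0] (no change) → [-1,0,4,-3,6,-5,1,-6,3,2]
j=1: arr[1]=0 ≤ 2 → i=1, swap arr[1],arr[1] (no change) → [-1,0,4,-3,6,-5,1,-6,3,2]
j=2: arr[2]=4 > 2 → no swap
j=3: arr[3]=-3 ≤ 2 → i=2, swap arr[2],arr[3] → [-1,0,-3,4,6,-5,1,-6,3,2]
j=4: arr[4]=6 > 2 → no swap
j=5: arr[5]=-5 ≤ 2 → i=3, swap arr[3],arr[5] → [-1,0,-3,-5,6,4,1,-6,3,2]
j=6: arr[6]=1 ≤ 2 → i=4, swap arr[4],arr[6] → [-1,0,-3,-5,1,4,6,-6,3,2]
j=7: arr[7]=-6 ≤ 2 → i=5, swap arr[5],arr[7] → [-1,0,-3,-5,1,-6,6,4,3,2]
(after j=7) arr = [-1,0,-3,-5,1,-6,6,4,3,2]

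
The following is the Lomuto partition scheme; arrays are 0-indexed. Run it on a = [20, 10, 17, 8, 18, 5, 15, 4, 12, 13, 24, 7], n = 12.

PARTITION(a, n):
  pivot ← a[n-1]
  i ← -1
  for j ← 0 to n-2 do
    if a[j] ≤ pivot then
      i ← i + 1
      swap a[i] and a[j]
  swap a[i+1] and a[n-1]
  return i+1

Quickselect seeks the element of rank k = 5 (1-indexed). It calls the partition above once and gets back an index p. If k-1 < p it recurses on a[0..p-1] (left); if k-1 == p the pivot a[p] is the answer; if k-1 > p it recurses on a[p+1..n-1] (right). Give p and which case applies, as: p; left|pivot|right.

2; right

pivot = a[11] = 7; i = -1
j=0: a[0]=20 > 7 → no swap
j=1: a[1]=10 > 7 → no swap
j=2: a[2]=17 > 7 → no swap
j=3: a[3]=8 > 7 → no swap
j=4: a[4]=18 > 7 → no swap
j=5: a[5]=5 ≤ 7 → i=0, swap a[0],a[5] → [5, 10, 17, 8, 18, 20, 15, 4, 12, 13, 24, 7]
j=6: a[6]=15 > 7 → no swap
j=7: a[7]=4 ≤ 7 → i=1, swap a[1],a[7] → [5, 4, 17, 8, 18, 20, 15, 10, 12, 13, 24, 7]
j=8: a[8]=12 > 7 → no swap
j=9: a[9]=13 > 7 → no swap
j=10: a[10]=24 > 7 → no swap
final swap a[2],a[11] → [5, 4, 7, 8, 18, 20, 15, 10, 12, 13, 24, 17]; return 2
p = 2; k-1 = 4 > 2 ⇒ right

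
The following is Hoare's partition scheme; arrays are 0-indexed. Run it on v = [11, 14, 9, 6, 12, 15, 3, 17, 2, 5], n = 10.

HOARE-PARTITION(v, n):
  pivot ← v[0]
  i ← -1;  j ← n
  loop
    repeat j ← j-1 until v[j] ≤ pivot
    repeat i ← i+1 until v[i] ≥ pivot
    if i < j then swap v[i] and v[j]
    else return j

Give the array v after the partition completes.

pivot = v[0] = 11; i = -1, j = 10
j→9 (v[9]=5≤11), i→0 (v[0]=11≥11); i<j, swap → [5, 14, 9, 6, 12, 15, 3, 17, 2, 11]
j→8 (v[8]=2≤11), i→1 (v[1]=14≥11); i<j, swap → [5, 2, 9, 6, 12, 15, 3, 17, 14, 11]
j→6 (v[6]=3≤11), i→4 (v[4]=12≥11); i<j, swap → [5, 2, 9, 6, 3, 15, 12, 17, 14, 11]
j→4, i→5; i≥j, return j=4. v = [5, 2, 9, 6, 3, 15, 12, 17, 14, 11]

[5, 2, 9, 6, 3, 15, 12, 17, 14, 11]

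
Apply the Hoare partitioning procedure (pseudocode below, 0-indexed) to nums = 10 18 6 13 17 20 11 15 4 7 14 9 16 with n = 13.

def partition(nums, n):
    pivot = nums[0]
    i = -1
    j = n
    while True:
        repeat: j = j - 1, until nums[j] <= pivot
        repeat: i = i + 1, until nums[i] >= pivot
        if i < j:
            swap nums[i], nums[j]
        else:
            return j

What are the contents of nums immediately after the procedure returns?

pivot=10
j stops at 11 (9), i stops at 0 (10); swap ⇒ 9 18 6 13 17 20 11 15 4 7 14 10 16
j stops at 9 (7), i stops at 1 (18); swap ⇒ 9 7 6 13 17 20 11 15 4 18 14 10 16
j stops at 8 (4), i stops at 3 (13); swap ⇒ 9 7 6 4 17 20 11 15 13 18 14 10 16
j stops at 3, i stops at 4; i≥j ⇒ return 3. nums=9 7 6 4 17 20 11 15 13 18 14 10 16

9 7 6 4 17 20 11 15 13 18 14 10 16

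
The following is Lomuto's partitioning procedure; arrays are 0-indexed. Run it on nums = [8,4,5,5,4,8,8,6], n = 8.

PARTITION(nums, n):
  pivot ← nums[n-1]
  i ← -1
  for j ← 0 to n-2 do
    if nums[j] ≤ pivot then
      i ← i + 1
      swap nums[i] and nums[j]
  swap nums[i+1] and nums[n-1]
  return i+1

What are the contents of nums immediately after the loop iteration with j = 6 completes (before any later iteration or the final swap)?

[4,5,5,4,8,8,8,6]

pivot=6, i=-1
j=0: 8>6, skip
j=1: 4≤6, i=0, swap(0,1) ⇒ [4,8,5,5,4,8,8,6]
j=2: 5≤6, i=1, swap(1,2) ⇒ [4,5,8,5,4,8,8,6]
j=3: 5≤6, i=2, swap(2,3) ⇒ [4,5,5,8,4,8,8,6]
j=4: 4≤6, i=3, swap(3,4) ⇒ [4,5,5,4,8,8,8,6]
j=5: 8>6, skip
j=6: 8>6, skip
(after j=6) nums = [4,5,5,4,8,8,8,6]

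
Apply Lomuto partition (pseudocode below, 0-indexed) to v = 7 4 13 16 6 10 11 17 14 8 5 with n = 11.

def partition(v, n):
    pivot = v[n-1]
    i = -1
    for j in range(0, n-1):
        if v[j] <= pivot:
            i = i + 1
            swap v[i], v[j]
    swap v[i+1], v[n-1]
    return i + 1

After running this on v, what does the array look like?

4 5 13 16 6 10 11 17 14 8 7

pivot = v[10] = 5; i = -1
j=0: v[0]=7 > 5 → no swap
j=1: v[1]=4 ≤ 5 → i=0, swap v[0],v[1] → 4 7 13 16 6 10 11 17 14 8 5
j=2: v[2]=13 > 5 → no swap
j=3: v[3]=16 > 5 → no swap
j=4: v[4]=6 > 5 → no swap
j=5: v[5]=10 > 5 → no swap
j=6: v[6]=11 > 5 → no swap
j=7: v[7]=17 > 5 → no swap
j=8: v[8]=14 > 5 → no swap
j=9: v[9]=8 > 5 → no swap
final swap v[1],v[10] → 4 5 13 16 6 10 11 17 14 8 7; return 1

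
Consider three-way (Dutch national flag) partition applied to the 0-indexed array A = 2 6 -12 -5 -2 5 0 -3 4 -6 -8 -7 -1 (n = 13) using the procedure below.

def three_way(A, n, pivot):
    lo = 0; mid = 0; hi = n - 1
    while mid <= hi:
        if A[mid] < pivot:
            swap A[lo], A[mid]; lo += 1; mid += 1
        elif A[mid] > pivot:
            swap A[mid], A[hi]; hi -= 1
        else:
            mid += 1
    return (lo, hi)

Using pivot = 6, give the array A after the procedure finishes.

pivot = 6; lo=0, mid=0, hi=12
A[mid]=2<6: swap A[0],A[0]; lo=1,mid=1 → 2 6 -12 -5 -2 5 0 -3 4 -6 -8 -7 -1
A[mid]=6=6: mid=2
A[mid]=-12<6: swap A[1],A[2]; lo=2,mid=3 → 2 -12 6 -5 -2 5 0 -3 4 -6 -8 -7 -1
A[mid]=-5<6: swap A[2],A[3]; lo=3,mid=4 → 2 -12 -5 6 -2 5 0 -3 4 -6 -8 -7 -1
A[mid]=-2<6: swap A[3],A[4]; lo=4,mid=5 → 2 -12 -5 -2 6 5 0 -3 4 -6 -8 -7 -1
A[mid]=5<6: swap A[4],A[5]; lo=5,mid=6 → 2 -12 -5 -2 5 6 0 -3 4 -6 -8 -7 -1
A[mid]=0<6: swap A[5],A[6]; lo=6,mid=7 → 2 -12 -5 -2 5 0 6 -3 4 -6 -8 -7 -1
A[mid]=-3<6: swap A[6],A[7]; lo=7,mid=8 → 2 -12 -5 -2 5 0 -3 6 4 -6 -8 -7 -1
A[mid]=4<6: swap A[7],A[8]; lo=8,mid=9 → 2 -12 -5 -2 5 0 -3 4 6 -6 -8 -7 -1
A[mid]=-6<6: swap A[8],A[9]; lo=9,mid=10 → 2 -12 -5 -2 5 0 -3 4 -6 6 -8 -7 -1
A[mid]=-8<6: swap A[9],A[10]; lo=10,mid=11 → 2 -12 -5 -2 5 0 -3 4 -6 -8 6 -7 -1
A[mid]=-7<6: swap A[10],A[11]; lo=11,mid=12 → 2 -12 -5 -2 5 0 -3 4 -6 -8 -7 6 -1
A[mid]=-1<6: swap A[11],A[12]; lo=12,mid=13 → 2 -12 -5 -2 5 0 -3 4 -6 -8 -7 -1 6
end: lo=12, hi=12; A = 2 -12 -5 -2 5 0 -3 4 -6 -8 -7 -1 6

2 -12 -5 -2 5 0 -3 4 -6 -8 -7 -1 6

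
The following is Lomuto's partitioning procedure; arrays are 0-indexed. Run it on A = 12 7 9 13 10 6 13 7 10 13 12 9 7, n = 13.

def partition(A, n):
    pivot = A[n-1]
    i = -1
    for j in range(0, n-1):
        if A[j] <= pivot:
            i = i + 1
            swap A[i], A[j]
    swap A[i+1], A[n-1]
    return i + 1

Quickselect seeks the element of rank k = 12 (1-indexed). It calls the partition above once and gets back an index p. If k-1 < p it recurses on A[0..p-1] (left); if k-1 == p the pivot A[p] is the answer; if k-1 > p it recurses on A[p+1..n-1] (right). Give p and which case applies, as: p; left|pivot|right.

pivot = A[12] = 7; i = -1
j=0: A[0]=12 > 7 → no swap
j=1: A[1]=7 ≤ 7 → i=0, swap A[0],A[1] → 7 12 9 13 10 6 13 7 10 13 12 9 7
j=2: A[2]=9 > 7 → no swap
j=3: A[3]=13 > 7 → no swap
j=4: A[4]=10 > 7 → no swap
j=5: A[5]=6 ≤ 7 → i=1, swap A[1],A[5] → 7 6 9 13 10 12 13 7 10 13 12 9 7
j=6: A[6]=13 > 7 → no swap
j=7: A[7]=7 ≤ 7 → i=2, swap A[2],A[7] → 7 6 7 13 10 12 13 9 10 13 12 9 7
j=8: A[8]=10 > 7 → no swap
j=9: A[9]=13 > 7 → no swap
j=10: A[10]=12 > 7 → no swap
j=11: A[11]=9 > 7 → no swap
final swap A[3],A[12] → 7 6 7 7 10 12 13 9 10 13 12 9 13; return 3
p = 3; k-1 = 11 > 3 ⇒ right

3; right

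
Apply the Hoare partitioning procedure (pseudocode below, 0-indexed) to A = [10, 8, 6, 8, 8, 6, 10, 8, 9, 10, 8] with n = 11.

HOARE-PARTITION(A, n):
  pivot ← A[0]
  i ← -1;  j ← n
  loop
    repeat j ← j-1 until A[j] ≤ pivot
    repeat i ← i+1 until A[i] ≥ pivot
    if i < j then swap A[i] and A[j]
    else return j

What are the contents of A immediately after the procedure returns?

[8, 8, 6, 8, 8, 6, 10, 8, 9, 10, 10]

pivot = A[0] = 10; i = -1, j = 11
j→10 (A[10]=8≤10), i→0 (A[0]=10≥10); i<j, swap → [8, 8, 6, 8, 8, 6, 10, 8, 9, 10, 10]
j→9 (A[9]=10≤10), i→6 (A[6]=10≥10); i<j, swap → [8, 8, 6, 8, 8, 6, 10, 8, 9, 10, 10]
j→8, i→9; i≥j, return j=8. A = [8, 8, 6, 8, 8, 6, 10, 8, 9, 10, 10]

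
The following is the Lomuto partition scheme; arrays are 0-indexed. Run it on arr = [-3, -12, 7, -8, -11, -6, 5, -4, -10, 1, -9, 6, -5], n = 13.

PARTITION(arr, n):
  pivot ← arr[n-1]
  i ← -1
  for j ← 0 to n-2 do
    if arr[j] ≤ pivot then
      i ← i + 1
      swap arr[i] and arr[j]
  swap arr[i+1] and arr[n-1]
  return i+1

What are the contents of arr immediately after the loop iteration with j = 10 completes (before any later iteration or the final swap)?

pivot = arr[12] = -5; i = -1
j=0: arr[0]=-3 > -5 → no swap
j=1: arr[1]=-12 ≤ -5 → i=0, swap arr[0],arr[1] → [-12, -3, 7, -8, -11, -6, 5, -4, -10, 1, -9, 6, -5]
j=2: arr[2]=7 > -5 → no swap
j=3: arr[3]=-8 ≤ -5 → i=1, swap arr[1],arr[3] → [-12, -8, 7, -3, -11, -6, 5, -4, -10, 1, -9, 6, -5]
j=4: arr[4]=-11 ≤ -5 → i=2, swap arr[2],arr[4] → [-12, -8, -11, -3, 7, -6, 5, -4, -10, 1, -9, 6, -5]
j=5: arr[5]=-6 ≤ -5 → i=3, swap arr[3],arr[5] → [-12, -8, -11, -6, 7, -3, 5, -4, -10, 1, -9, 6, -5]
j=6: arr[6]=5 > -5 → no swap
j=7: arr[7]=-4 > -5 → no swap
j=8: arr[8]=-10 ≤ -5 → i=4, swap arr[4],arr[8] → [-12, -8, -11, -6, -10, -3, 5, -4, 7, 1, -9, 6, -5]
j=9: arr[9]=1 > -5 → no swap
j=10: arr[10]=-9 ≤ -5 → i=5, swap arr[5],arr[10] → [-12, -8, -11, -6, -10, -9, 5, -4, 7, 1, -3, 6, -5]
(after j=10) arr = [-12, -8, -11, -6, -10, -9, 5, -4, 7, 1, -3, 6, -5]

[-12, -8, -11, -6, -10, -9, 5, -4, 7, 1, -3, 6, -5]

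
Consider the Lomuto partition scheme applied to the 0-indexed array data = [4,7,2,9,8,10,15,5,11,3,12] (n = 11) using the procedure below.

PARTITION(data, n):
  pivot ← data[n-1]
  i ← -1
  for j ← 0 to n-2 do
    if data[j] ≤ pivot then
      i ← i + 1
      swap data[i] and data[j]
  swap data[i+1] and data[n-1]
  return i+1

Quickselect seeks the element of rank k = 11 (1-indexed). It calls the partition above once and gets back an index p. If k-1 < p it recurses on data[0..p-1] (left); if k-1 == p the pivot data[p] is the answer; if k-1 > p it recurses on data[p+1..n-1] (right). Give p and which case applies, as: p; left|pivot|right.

pivot = data[10] = 12; i = -1
j=0: data[0]=4 ≤ 12 → i=0, swap data[0],data[0] (no change) → [4,7,2,9,8,10,15,5,11,3,12]
j=1: data[1]=7 ≤ 12 → i=1, swap data[1],data[1] (no change) → [4,7,2,9,8,10,15,5,11,3,12]
j=2: data[2]=2 ≤ 12 → i=2, swap data[2],data[2] (no change) → [4,7,2,9,8,10,15,5,11,3,12]
j=3: data[3]=9 ≤ 12 → i=3, swap data[3],data[3] (no change) → [4,7,2,9,8,10,15,5,11,3,12]
j=4: data[4]=8 ≤ 12 → i=4, swap data[4],data[4] (no change) → [4,7,2,9,8,10,15,5,11,3,12]
j=5: data[5]=10 ≤ 12 → i=5, swap data[5],data[5] (no change) → [4,7,2,9,8,10,15,5,11,3,12]
j=6: data[6]=15 > 12 → no swap
j=7: data[7]=5 ≤ 12 → i=6, swap data[6],data[7] → [4,7,2,9,8,10,5,15,11,3,12]
j=8: data[8]=11 ≤ 12 → i=7, swap data[7],data[8] → [4,7,2,9,8,10,5,11,15,3,12]
j=9: data[9]=3 ≤ 12 → i=8, swap data[8],data[9] → [4,7,2,9,8,10,5,11,3,15,12]
final swap data[9],data[10] → [4,7,2,9,8,10,5,11,3,12,15]; return 9
p = 9; k-1 = 10 > 9 ⇒ right

9; right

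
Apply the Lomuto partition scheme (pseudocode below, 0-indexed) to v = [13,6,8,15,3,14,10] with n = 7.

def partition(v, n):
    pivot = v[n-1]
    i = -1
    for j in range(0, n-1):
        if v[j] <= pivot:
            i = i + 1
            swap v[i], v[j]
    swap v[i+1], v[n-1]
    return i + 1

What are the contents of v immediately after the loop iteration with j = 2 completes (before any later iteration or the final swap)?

[6,8,13,15,3,14,10]

pivot=10, i=-1
j=0: 13>10, skip
j=1: 6≤10, i=0, swap(0,1) ⇒ [6,13,8,15,3,14,10]
j=2: 8≤10, i=1, swap(1,2) ⇒ [6,8,13,15,3,14,10]
(after j=2) v = [6,8,13,15,3,14,10]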